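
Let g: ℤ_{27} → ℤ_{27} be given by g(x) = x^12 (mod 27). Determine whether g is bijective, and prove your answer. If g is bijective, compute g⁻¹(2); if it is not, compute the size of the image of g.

g(0) = 0^12 = 0.
g(3): Repeated squaring mod 27: 3^1 ≡ 3, 3^2 ≡ 3² = 9, 3^4 ≡ 9² = 81 ≡ 0, 3^8 ≡ 0² = 0. Since 12 = 8 + 4, 3^12 ≡ 0·0: 0·0 = 0. So 3^12 ≡ 0 (mod 27).
So g(0) = g(3) = 0 while 0 ≠ 3, thus g is not injective, hence not bijective.
Since g is not bijective, we determine |image(g)|. Computing x^12 mod 27 for each x (by repeated squaring, reducing mod 27 at every step), the values g(0), g(1), …, g(26) are: 0, 1, 19, 0, 10, 10, 0, 19, 1, 0, 1, 19, 0, 10, 10, 0, 19, 1, 0, 1, 19, 0, 10, 10, 0, 19, 1.
The distinct values are {0, 1, 10, 19}; there are 4 of them.

4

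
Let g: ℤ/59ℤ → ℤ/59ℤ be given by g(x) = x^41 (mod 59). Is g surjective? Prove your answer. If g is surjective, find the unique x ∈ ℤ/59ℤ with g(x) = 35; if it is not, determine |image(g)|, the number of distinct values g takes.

Since 59 is prime, the nonzero elements of ℤ/59ℤ form a cyclic group of order 58.
As gcd(41, 58) = 1, raising to the 41st power is a bijection on this group: if s^41 ≡ t^41 then (st^{−1})^41 = 1, and the only element of order dividing gcd(41, 58) = 1 is 1, so s = t.
With g(0) = 0 this makes g injective on all of ℤ/59ℤ, hence bijective (finite equal-size domain and codomain). In particular g is surjective.
Since g is surjective, we find the preimage of 35. The inverse of x ↦ x^41 on (ℤ/59ℤ)^× is x ↦ x^17, because 41·17 = 697 = 12·58 + 1 ≡ 1 (mod 58) and x^{58} = 1 for x ≠ 0 (Fermat). So g⁻¹(35) = 35^17 mod 59.
Repeated squaring mod 59: 35^1 ≡ 35, 35^2 ≡ 35² = 1225 ≡ 45, 35^4 ≡ 45² = 2025 ≡ 19, 35^8 ≡ 19² = 361 ≡ 7, 35^16 ≡ 7² = 49. Since 17 = 16 + 1, 35^17 ≡ 49·35: 49·35 = 1715 ≡ 4. So 35^17 ≡ 4 (mod 59).
Hence g⁻¹(35) = 4.

4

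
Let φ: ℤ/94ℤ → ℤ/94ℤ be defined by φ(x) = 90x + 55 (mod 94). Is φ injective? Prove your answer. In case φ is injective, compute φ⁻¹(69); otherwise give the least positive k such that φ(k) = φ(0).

47

Recall: injectivity means: for all a, b in the domain, φ(a) = φ(b) implies a = b.
We have gcd(90, 94) = 2 > 1. Taking a = 0 and b = 47: φ(0) = 55 and φ(47) = 90·47 + 55 = 4285 ≡ 55 (mod 94).
So φ(0) = φ(47) while 0 ≠ 47, hence φ is not injective.
Since φ is not injective, we find the least positive k with φ(k) = φ(0): this means 90k ≡ 0 (mod 94), i.e. 94 ∣ 90k. Since gcd(90, 94) = 2, dividing through by 2 this holds exactly when 47 ∣ 45k, and as gcd(45, 47) = 1, exactly when 47 ∣ k.
The smallest positive such k is 47.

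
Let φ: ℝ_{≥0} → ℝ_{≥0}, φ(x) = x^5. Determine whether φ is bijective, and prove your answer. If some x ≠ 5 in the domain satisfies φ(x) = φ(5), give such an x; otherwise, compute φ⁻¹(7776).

On ℝ_{≥0}, x ↦ x^5 is strictly increasing (injective) and for any y ∈ ℝ_{≥0} the 5th root y^{1/5} lies in ℝ_{≥0} (surjective). So φ is bijective.
Since x ↦ x^5 is strictly increasing on ℝ_{≥0}, it is injective there, so no x ≠ 5 in the domain has φ(x) = φ(5). We therefore compute φ⁻¹(7776) = 7776^{1/5} = 6 (indeed 6^5 = 7776).

6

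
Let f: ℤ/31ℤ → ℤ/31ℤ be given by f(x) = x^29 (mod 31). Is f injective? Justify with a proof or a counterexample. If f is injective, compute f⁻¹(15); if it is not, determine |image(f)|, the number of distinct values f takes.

29

Since 31 is prime, the nonzero elements of ℤ/31ℤ form a cyclic group of order 30.
As gcd(29, 30) = 1, raising to the 29th power is a bijection on this group: if a^29 ≡ b^29 then (ab^{−1})^29 = 1, and the only element of order dividing gcd(29, 30) = 1 is 1, so a = b.
With f(0) = 0 this makes f injective on all of ℤ/31ℤ, hence bijective (finite equal-size domain and codomain). In particular f is injective.
Since f is injective, we find the preimage of 15. The inverse of x ↦ x^29 on (ℤ/31ℤ)^× is x ↦ x^29, because 29·29 = 841 = 28·30 + 1 ≡ 1 (mod 30) and x^{30} = 1 for x ≠ 0 (Fermat). So f⁻¹(15) = 15^29 mod 31.
Repeated squaring mod 31: 15^1 ≡ 15, 15^2 ≡ 15² = 225 ≡ 8, 15^4 ≡ 8² = 64 ≡ 2, 15^8 ≡ 2² = 4, 15^16 ≡ 4² = 16. Since 29 = 16 + 8 + 4 + 1, 15^29 ≡ 16·4·2·15: 16·4 = 64 ≡ 2, then 2·2 = 4, then 4·15 = 60 ≡ 29. So 15^29 ≡ 29 (mod 31).
Hence f⁻¹(15) = 29.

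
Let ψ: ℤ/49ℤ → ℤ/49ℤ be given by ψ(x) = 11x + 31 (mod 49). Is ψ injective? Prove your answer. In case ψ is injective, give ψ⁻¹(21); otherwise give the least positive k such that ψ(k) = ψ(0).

8

Recall: ψ is injective when ψ(a) = ψ(b) forces a = b.
Suppose ψ(a) = ψ(b) in ℤ/49ℤ. Then 11a + 31 ≡ 11b + 31 (mod 49), so 11(a − b) ≡ 0 (mod 49).
Since gcd(11, 49) = 1, 11 is invertible modulo 49, so a − b ≡ 0 (mod 49), i.e. a = b.
So ψ is injective.
We now compute 11⁻¹ mod 49 explicitly. Euclid's algorithm: 49 = 4·11 + 5, 11 = 2·5 + 1; back-substituting gives 1 = 9·11 − 2·49, so 11⁻¹ ≡ 9 (mod 49).
Since ψ is injective, we compute ψ⁻¹(21): solve 11x + 31 ≡ 21 (mod 49), i.e. 11x ≡ 39 (mod 49).
Multiplying by 11⁻¹ = 9 gives x ≡ 9·39 = 351 = 7·49 + 8 ≡ 8 (mod 49).
Check: ψ(8) = 11·8 + 31 = 119 = 2·49 + 21 ≡ 21 (mod 49).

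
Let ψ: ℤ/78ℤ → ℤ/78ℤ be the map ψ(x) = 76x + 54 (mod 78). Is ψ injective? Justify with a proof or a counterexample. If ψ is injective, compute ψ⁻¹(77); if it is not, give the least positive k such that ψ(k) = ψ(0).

39

By definition, ψ is injective when ψ(s) = ψ(t) forces s = t.
We have gcd(76, 78) = 2 > 1. Taking s = 0 and t = 39: ψ(0) = 54 and ψ(39) = 76·39 + 54 = 3018 ≡ 54 (mod 78).
So ψ(0) = ψ(39) while 0 ≠ 39, therefore ψ is not injective.
Since ψ is not injective, we find the least positive k with ψ(k) = ψ(0): this means 76k ≡ 0 (mod 78), i.e. 78 ∣ 76k. Since gcd(76, 78) = 2, dividing through by 2 this holds exactly when 39 ∣ 38k, and as gcd(38, 39) = 1, exactly when 39 ∣ k.
The smallest positive such k is 39.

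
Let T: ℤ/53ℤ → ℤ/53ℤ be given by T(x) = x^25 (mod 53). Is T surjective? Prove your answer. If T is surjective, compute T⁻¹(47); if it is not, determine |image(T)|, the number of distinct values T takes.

Since 53 is prime, the nonzero elements of ℤ/53ℤ form a cyclic group of order 52.
As gcd(25, 52) = 1, raising to the 25th power is a bijection on this group: if s^25 ≡ t^25 then (st^{−1})^25 = 1, and the only element of order dividing gcd(25, 52) = 1 is 1, so s = t.
With T(0) = 0 this makes T injective on all of ℤ/53ℤ, hence bijective (finite equal-size domain and codomain). In particular T is surjective.
Since T is surjective, we find the preimage of 47. The inverse of x ↦ x^25 on (ℤ/53ℤ)^× is x ↦ x^25, because 25·25 = 625 = 12·52 + 1 ≡ 1 (mod 52) and x^{52} = 1 for x ≠ 0 (Fermat). So T⁻¹(47) = 47^25 mod 53.
Repeated squaring mod 53: 47^1 ≡ 47, 47^2 ≡ 47² = 2209 ≡ 36, 47^4 ≡ 36² = 1296 ≡ 24, 47^8 ≡ 24² = 576 ≡ 46, 47^16 ≡ 46² = 2116 ≡ 49. Since 25 = 16 + 8 + 1, 47^25 ≡ 49·46·47: 49·46 = 2254 ≡ 28, then 28·47 = 1316 ≡ 44. So 47^25 ≡ 44 (mod 53).
Hence T⁻¹(47) = 44.

44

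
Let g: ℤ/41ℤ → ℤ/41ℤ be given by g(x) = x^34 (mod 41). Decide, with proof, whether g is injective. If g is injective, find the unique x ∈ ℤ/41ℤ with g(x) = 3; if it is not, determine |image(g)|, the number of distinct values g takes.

21

g(20): Repeated squaring mod 41: 20^1 ≡ 20, 20^2 ≡ 20² = 400 ≡ 31, 20^4 ≡ 31² = 961 ≡ 18, 20^8 ≡ 18² = 324 ≡ 37, 20^16 ≡ 37² = 1369 ≡ 16, 20^32 ≡ 16² = 256 ≡ 10. Since 34 = 32 + 2, 20^34 ≡ 10·31: 10·31 = 310 ≡ 23. So 20^34 ≡ 23 (mod 41).
g(21): Repeated squaring mod 41: 21^1 ≡ 21, 21^2 ≡ 21² = 441 ≡ 31, 21^4 ≡ 31² = 961 ≡ 18, 21^8 ≡ 18² = 324 ≡ 37, 21^16 ≡ 37² = 1369 ≡ 16, 21^32 ≡ 16² = 256 ≡ 10. Since 34 = 32 + 2, 21^34 ≡ 10·31: 10·31 = 310 ≡ 23. So 21^34 ≡ 23 (mod 41).
So g(20) = g(21) = 23 while 20 ≠ 21, therefore g is not injective.
Since g is not injective, we determine |image(g)|. Computing x^34 mod 41 for each x (by repeated squaring, reducing mod 41 at every step), the values g(0), g(1), …, g(40) are: 0, 1, 25, 9, 10, 31, 20, 39, 4, 40, 37, 5, 8, 21, 32, 33, 18, 36, 16, 2, 23, 23, 2, 16, 36, 18, 33, 32, 21, 8, 5, 37, 40, 4, 39, 20, 31, 10, 9, 25, 1.
The distinct values are {0, 1, 2, 4, 5, 8, 9, 10, 16, 18, 20, 21, 23, 25, 31, 32, 33, 36, 37, 39, 40}; there are 21 of them.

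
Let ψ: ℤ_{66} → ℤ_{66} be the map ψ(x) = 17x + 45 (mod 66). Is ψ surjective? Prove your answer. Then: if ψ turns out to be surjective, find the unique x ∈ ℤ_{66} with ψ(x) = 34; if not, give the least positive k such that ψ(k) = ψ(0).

Recall that surjectivity means every element of the codomain has a preimage under ψ.
Since gcd(17, 66) = 1, 17 is invertible modulo 66. Euclid's algorithm: 66 = 3·17 + 15, 17 = 1·15 + 2, 15 = 7·2 + 1; back-substituting gives 1 = 35·17 − 9·66, so 17⁻¹ ≡ 35 (mod 66).
Then y ↦ 35(y − 45) is a two-sided inverse to ψ, so every y ∈ ℤ_{66} has a preimage.
So ψ is surjective.
Since ψ is surjective, we find ψ⁻¹(34): we need 17x ≡ 34 − 45 ≡ 55 (mod 66). Using 17⁻¹ = 35: x ≡ 35·55 = 1925 = 29·66 + 11, so x = 11.
Check: ψ(11) = 17·11 + 45 = 232 = 3·66 + 34 ≡ 34 (mod 66).

11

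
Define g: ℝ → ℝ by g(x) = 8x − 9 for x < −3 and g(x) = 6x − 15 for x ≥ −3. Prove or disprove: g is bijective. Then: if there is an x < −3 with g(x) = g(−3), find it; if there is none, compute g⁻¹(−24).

Both pieces are strictly increasing (slopes 8 and 6), so each is injective on its own interval.
The left piece maps (−∞, −3) onto (−∞, −33); the right piece maps [−3, ∞) onto [−33, ∞).
Since −33 = −33, the images partition ℝ: g is injective and surjective, hence bijective.
Because the two images are disjoint, no x < −3 has g(x) = g(−3), so we compute g⁻¹(−24): −24 lies in [−33, ∞), so solve 6x − 15 = −24: x = (−24 + 15)/6 = −3/2.

-3/2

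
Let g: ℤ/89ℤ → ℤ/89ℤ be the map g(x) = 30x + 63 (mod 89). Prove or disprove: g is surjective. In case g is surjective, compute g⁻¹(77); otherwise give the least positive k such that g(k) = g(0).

42

Recall: g is surjective if every y in the codomain equals g(x) for some x in the domain.
Since gcd(30, 89) = 1, 30 is invertible modulo 89. Euclid's algorithm: 89 = 2·30 + 29, 30 = 1·29 + 1; back-substituting gives 1 = 3·30 − 1·89, so 30⁻¹ ≡ 3 (mod 89).
For any y ∈ ℤ/89ℤ, x = 3(y − 63) mod 89 satisfies g(x) = 30·3(y − 63) + 63 ≡ y (since 30·3 ≡ 1 mod 89). So every y has a preimage.
Therefore g is surjective.
Since g is surjective, we find g⁻¹(77): we need 30x ≡ 77 − 63 ≡ 14 (mod 89). Using 30⁻¹ = 3: x ≡ 3·14 = 42, so x = 42.
Check: g(42) = 30·42 + 63 = 1323 = 14·89 + 77 ≡ 77 (mod 89).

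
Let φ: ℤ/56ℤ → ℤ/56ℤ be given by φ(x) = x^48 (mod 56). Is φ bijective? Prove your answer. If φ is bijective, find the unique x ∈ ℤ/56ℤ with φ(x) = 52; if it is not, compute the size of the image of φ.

φ(1) = 1^48 = 1.
φ(3): Repeated squaring mod 56: 3^1 ≡ 3, 3^2 ≡ 3² = 9, 3^4 ≡ 9² = 81 ≡ 25, 3^8 ≡ 25² = 625 ≡ 9, 3^16 ≡ 9² = 81 ≡ 25, 3^32 ≡ 25² = 625 ≡ 9. Since 48 = 32 + 16, 3^48 ≡ 9·25: 9·25 = 225 ≡ 1. So 3^48 ≡ 1 (mod 56).
So φ(1) = φ(3) = 1 while 1 ≠ 3, hence φ is not injective, hence not bijective.
Since φ is not bijective, we determine |image(φ)|. Computing x^48 mod 56 for each x (by repeated squaring, reducing mod 56 at every step), the values φ(0), φ(1), …, φ(55) are: 0, 1, 8, 1, 8, 1, 8, 49, 8, 1, 8, 1, 8, 1, 0, 1, 8, 1, 8, 1, 8, 49, 8, 1, 8, 1, 8, 1, 0, 1, 8, 1, 8, 1, 8, 49, 8, 1, 8, 1, 8, 1, 0, 1, 8, 1, 8, 1, 8, 49, 8, 1, 8, 1, 8, 1.
The distinct values are {0, 1, 8, 49}; there are 4 of them.

4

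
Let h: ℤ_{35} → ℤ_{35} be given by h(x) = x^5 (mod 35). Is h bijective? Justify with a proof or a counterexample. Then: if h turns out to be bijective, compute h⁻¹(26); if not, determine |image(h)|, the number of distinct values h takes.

Computing x^5 mod 35 for each x (by repeated squaring, reducing mod 35 at every step), the values h(0), h(1), …, h(34) are: 0, 1, 32, 33, 9, 10, 6, 7, 8, 4, 5, 16, 17, 13, 14, 15, 11, 12, 23, 24, 20, 21, 22, 18, 19, 30, 31, 27, 28, 29, 25, 26, 2, 3, 34.
Every element of ℤ_{35} appears exactly once in this list, so h is a bijection, and in particular bijective.
Since h is bijective, we read off the preimage of 26 from the same table: h(31) = 26, so h⁻¹(26) = 31.

31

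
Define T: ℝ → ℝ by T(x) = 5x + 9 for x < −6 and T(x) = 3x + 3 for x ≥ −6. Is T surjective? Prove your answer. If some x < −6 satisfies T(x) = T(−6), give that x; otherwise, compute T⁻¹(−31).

Both pieces are strictly increasing (slopes 5 and 3), so each is injective on its own interval.
The left piece maps (−∞, −6) onto (−∞, −21); the right piece maps [−6, ∞) onto [−15, ∞).
The union (−∞, −21) ∪ [−15, ∞) omits the interval between −21 and −15; in particular −21 has no preimage. So T is not surjective.
Because the two images are disjoint, no x < −6 has T(x) = T(−6), so we compute T⁻¹(−31): −31 lies in (−∞, −21), so solve 5x + 9 = −31: x = (−31 − 9)/5 = −8.

-8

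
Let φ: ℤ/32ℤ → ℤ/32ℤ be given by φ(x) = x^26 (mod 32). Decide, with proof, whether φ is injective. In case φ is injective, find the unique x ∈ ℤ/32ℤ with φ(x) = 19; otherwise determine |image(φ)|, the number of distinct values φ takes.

5

φ(0) = 0^26 = 0.
φ(2): Repeated squaring mod 32: 2^1 ≡ 2, 2^2 ≡ 2² = 4, 2^4 ≡ 4² = 16, 2^8 ≡ 16² = 256 ≡ 0, 2^16 ≡ 0² = 0. Since 26 = 16 + 8 + 2, 2^26 ≡ 0·0·4: 0·0 = 0, then 0·4 = 0. So 2^26 ≡ 0 (mod 32).
So φ(0) = φ(2) = 0 while 0 ≠ 2, so φ is not injective.
Since φ is not injective, we determine |image(φ)|. Computing x^26 mod 32 for each x (by repeated squaring, reducing mod 32 at every step), the values φ(0), φ(1), …, φ(31) are: 0, 1, 0, 9, 0, 25, 0, 17, 0, 17, 0, 25, 0, 9, 0, 1, 0, 1, 0, 9, 0, 25, 0, 17, 0, 17, 0, 25, 0, 9, 0, 1.
The distinct values are {0, 1, 9, 17, 25}; there are 5 of them.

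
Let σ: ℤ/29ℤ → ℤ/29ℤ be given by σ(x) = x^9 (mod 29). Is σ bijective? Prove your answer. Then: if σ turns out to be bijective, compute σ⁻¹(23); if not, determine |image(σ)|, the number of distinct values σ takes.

Since 29 is prime, the nonzero elements of ℤ/29ℤ form a cyclic group of order 28.
As gcd(9, 28) = 1, raising to the 9th power is a bijection on this group: if u^9 ≡ v^9 then (uv^{−1})^9 = 1, and the only element of order dividing gcd(9, 28) = 1 is 1, so u = v.
With σ(0) = 0 this makes σ injective on all of ℤ/29ℤ, hence bijective (finite equal-size domain and codomain). In particular σ is bijective.
Since σ is bijective, we find the preimage of 23. The inverse of x ↦ x^9 on (ℤ/29ℤ)^× is x ↦ x^25, because 9·25 = 225 = 8·28 + 1 ≡ 1 (mod 28) and x^{28} = 1 for x ≠ 0 (Fermat). So σ⁻¹(23) = 23^25 mod 29.
Repeated squaring mod 29: 23^1 ≡ 23, 23^2 ≡ 23² = 529 ≡ 7, 23^4 ≡ 7² = 49 ≡ 20, 23^8 ≡ 20² = 400 ≡ 23, 23^16 ≡ 23² = 529 ≡ 7. Since 25 = 16 + 8 + 1, 23^25 ≡ 7·23·23: 7·23 = 161 ≡ 16, then 16·23 = 368 ≡ 20. So 23^25 ≡ 20 (mod 29).
Hence σ⁻¹(23) = 20.

20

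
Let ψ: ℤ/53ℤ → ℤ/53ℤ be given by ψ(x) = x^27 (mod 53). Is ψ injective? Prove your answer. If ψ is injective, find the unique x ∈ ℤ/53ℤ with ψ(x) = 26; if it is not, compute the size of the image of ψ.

Since 53 is prime, the nonzero elements of ℤ/53ℤ form a cyclic group of order 52.
As gcd(27, 52) = 1, raising to the 27th power is a bijection on this group: if u^27 ≡ v^27 then (uv^{−1})^27 = 1, and the only element of order dividing gcd(27, 52) = 1 is 1, so u = v.
With ψ(0) = 0 this makes ψ injective on all of ℤ/53ℤ, hence bijective (finite equal-size domain and codomain). In particular ψ is injective.
Since ψ is injective, we find the preimage of 26. The inverse of x ↦ x^27 on (ℤ/53ℤ)^× is x ↦ x^27, because 27·27 = 729 = 14·52 + 1 ≡ 1 (mod 52) and x^{52} = 1 for x ≠ 0 (Fermat). So ψ⁻¹(26) = 26^27 mod 53.
Repeated squaring mod 53: 26^1 ≡ 26, 26^2 ≡ 26² = 676 ≡ 40, 26^4 ≡ 40² = 1600 ≡ 10, 26^8 ≡ 10² = 100 ≡ 47, 26^16 ≡ 47² = 2209 ≡ 36. Since 27 = 16 + 8 + 2 + 1, 26^27 ≡ 36·47·40·26: 36·47 = 1692 ≡ 49, then 49·40 = 1960 ≡ 52, then 52·26 = 1352 ≡ 27. So 26^27 ≡ 27 (mod 53).
Hence ψ⁻¹(26) = 27.

27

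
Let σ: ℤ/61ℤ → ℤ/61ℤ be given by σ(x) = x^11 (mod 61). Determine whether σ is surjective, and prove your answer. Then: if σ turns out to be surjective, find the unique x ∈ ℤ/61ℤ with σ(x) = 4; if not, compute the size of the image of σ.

Since 61 is prime, the nonzero elements of ℤ/61ℤ form a cyclic group of order 60.
As gcd(11, 60) = 1, raising to the 11th power is a bijection on this group: if u^11 ≡ v^11 then (uv^{−1})^11 = 1, and the only element of order dividing gcd(11, 60) = 1 is 1, so u = v.
With σ(0) = 0 this makes σ injective on all of ℤ/61ℤ, hence bijective (finite equal-size domain and codomain). In particular σ is surjective.
Since σ is surjective, we find the preimage of 4. The inverse of x ↦ x^11 on (ℤ/61ℤ)^× is x ↦ x^11, because 11·11 = 121 = 2·60 + 1 ≡ 1 (mod 60) and x^{60} = 1 for x ≠ 0 (Fermat). So σ⁻¹(4) = 4^11 mod 61.
Repeated squaring mod 61: 4^1 ≡ 4, 4^2 ≡ 4² = 16, 4^4 ≡ 16² = 256 ≡ 12, 4^8 ≡ 12² = 144 ≡ 22. Since 11 = 8 + 2 + 1, 4^11 ≡ 22·16·4: 22·16 = 352 ≡ 47, then 47·4 = 188 ≡ 5. So 4^11 ≡ 5 (mod 61).
Hence σ⁻¹(4) = 5.

5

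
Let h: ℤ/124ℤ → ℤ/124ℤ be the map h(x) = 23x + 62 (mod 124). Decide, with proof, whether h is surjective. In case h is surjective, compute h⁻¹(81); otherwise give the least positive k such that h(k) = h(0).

17

Since gcd(23, 124) = 1, 23 is invertible modulo 124. Euclid's algorithm: 124 = 5·23 + 9, 23 = 2·9 + 5, 9 = 1·5 + 4, 5 = 1·4 + 1; back-substituting gives 1 = 27·23 − 5·124, so 23⁻¹ ≡ 27 (mod 124).
For any y ∈ ℤ/124ℤ, x = 27(y − 62) mod 124 satisfies h(x) = 23·27(y − 62) + 62 ≡ y (since 23·27 ≡ 1 mod 124). So every y has a preimage.
So h is surjective.
Since h is surjective, we compute h⁻¹(81): solve 23x + 62 ≡ 81 (mod 124), i.e. 23x ≡ 19 (mod 124).
Multiplying by 23⁻¹ = 27 gives x ≡ 27·19 = 513 = 4·124 + 17 ≡ 17 (mod 124).
Check: h(17) = 23·17 + 62 = 453 = 3·124 + 81 ≡ 81 (mod 124).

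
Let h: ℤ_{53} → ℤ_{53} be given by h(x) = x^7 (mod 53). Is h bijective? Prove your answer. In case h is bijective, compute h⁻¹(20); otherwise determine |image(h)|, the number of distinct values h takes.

Since 53 is prime, the nonzero elements of ℤ_{53} form a cyclic group of order 52.
As gcd(7, 52) = 1, raising to the 7th power is a bijection on this group: if x_1^7 ≡ x_2^7 then (x_1x_2^{−1})^7 = 1, and the only element of order dividing gcd(7, 52) = 1 is 1, so x_1 = x_2.
With h(0) = 0 this makes h injective on all of ℤ_{53}, hence bijective (finite equal-size domain and codomain). In particular h is bijective.
Since h is bijective, we find the preimage of 20. The inverse of x ↦ x^7 on (ℤ_{53})^× is x ↦ x^15, because 7·15 = 105 = 2·52 + 1 ≡ 1 (mod 52) and x^{52} = 1 for x ≠ 0 (Fermat). So h⁻¹(20) = 20^15 mod 53.
Repeated squaring mod 53: 20^1 ≡ 20, 20^2 ≡ 20² = 400 ≡ 29, 20^4 ≡ 29² = 841 ≡ 46, 20^8 ≡ 46² = 2116 ≡ 49. Since 15 = 8 + 4 + 2 + 1, 20^15 ≡ 49·46·29·20: 49·46 = 2254 ≡ 28, then 28·29 = 812 ≡ 17, then 17·20 = 340 ≡ 22. So 20^15 ≡ 22 (mod 53).
Hence h⁻¹(20) = 22.

22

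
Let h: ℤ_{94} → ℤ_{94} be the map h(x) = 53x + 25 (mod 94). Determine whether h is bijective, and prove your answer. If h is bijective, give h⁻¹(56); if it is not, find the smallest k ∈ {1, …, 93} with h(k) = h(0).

13

If h(x_1) = h(x_2), then 53x_1 ≡ 53x_2 (mod 94). Because gcd(53, 94) = 1, we may cancel 53 to get x_1 ≡ x_2 (mod 94).
We now compute 53⁻¹ mod 94 explicitly. Euclid's algorithm: 94 = 1·53 + 41, 53 = 1·41 + 12, 41 = 3·12 + 5, 12 = 2·5 + 2, 5 = 2·2 + 1; back-substituting gives 1 = 55·53 − 31·94, so 53⁻¹ ≡ 55 (mod 94).
For any y ∈ ℤ_{94}, x = 55(y − 25) mod 94 satisfies h(x) = 53·55(y − 25) + 25 ≡ y (since 53·55 ≡ 1 mod 94). So every y has a preimage.
So h is bijective.
Since h is bijective, we compute h⁻¹(56): solve 53x + 25 ≡ 56 (mod 94), i.e. 53x ≡ 31 (mod 94).
Multiplying by 53⁻¹ = 55 gives x ≡ 55·31 = 1705 = 18·94 + 13 ≡ 13 (mod 94).
Check: h(13) = 53·13 + 25 = 714 = 7·94 + 56 ≡ 56 (mod 94).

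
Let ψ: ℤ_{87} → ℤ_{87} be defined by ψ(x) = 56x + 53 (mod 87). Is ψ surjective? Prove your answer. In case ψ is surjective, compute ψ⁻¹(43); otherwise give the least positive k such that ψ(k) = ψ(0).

Since gcd(56, 87) = 1, 56 is invertible modulo 87. Euclid's algorithm: 87 = 1·56 + 31, 56 = 1·31 + 25, 31 = 1·25 + 6, 25 = 4·6 + 1; back-substituting gives 1 = 14·56 − 9·87, so 56⁻¹ ≡ 14 (mod 87).
For any y ∈ ℤ_{87}, x = 14(y − 53) mod 87 satisfies ψ(x) = 56·14(y − 53) + 53 ≡ y (since 56·14 ≡ 1 mod 87). So every y has a preimage.
Thus ψ is surjective.
Since ψ is surjective, we find ψ⁻¹(43): we need 56x ≡ 43 − 53 ≡ 77 (mod 87). Using 56⁻¹ = 14: x ≡ 14·77 = 1078 = 12·87 + 34, so x = 34.
Check: ψ(34) = 56·34 + 53 = 1957 = 22·87 + 43 ≡ 43 (mod 87).

34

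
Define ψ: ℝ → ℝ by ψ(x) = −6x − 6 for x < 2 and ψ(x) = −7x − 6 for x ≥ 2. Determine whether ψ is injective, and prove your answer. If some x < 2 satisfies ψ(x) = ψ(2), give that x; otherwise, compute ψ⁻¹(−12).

1

Both pieces are strictly decreasing (slopes −6 and −7), so each is injective on its own interval.
The left piece maps (−∞, 2) onto (−18, ∞); the right piece maps [2, ∞) onto (−∞, −20].
These images are disjoint, so no value is attained by both pieces. Thus ψ is injective.
Because the two images are disjoint, no x < 2 has ψ(x) = ψ(2), so we compute ψ⁻¹(−12): −12 lies in (−18, ∞), so solve −6x − 6 = −12: x = (−12 + 6)/(−6) = 1.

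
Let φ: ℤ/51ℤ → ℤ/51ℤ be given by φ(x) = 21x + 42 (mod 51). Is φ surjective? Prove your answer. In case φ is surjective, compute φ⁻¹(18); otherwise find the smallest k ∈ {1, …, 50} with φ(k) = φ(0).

17

Recall that φ is surjective if every y in the codomain equals φ(x) for some x in the domain.
Since gcd(21, 51) = 3, we have 21x ≡ 0 (mod 3) for all x, so φ(x) ≡ 0 (mod 3).
But 1 ≢ 0 (mod 3), so 1 ∈ ℤ/51ℤ has no preimage. Therefore φ is not surjective.
Since φ is not surjective, we find the least positive k with φ(k) = φ(0): this means 21k ≡ 0 (mod 51), i.e. 51 ∣ 21k. Since gcd(21, 51) = 3, dividing through by 3 this holds exactly when 17 ∣ 7k, and as gcd(7, 17) = 1, exactly when 17 ∣ k.
The smallest positive such k is 17.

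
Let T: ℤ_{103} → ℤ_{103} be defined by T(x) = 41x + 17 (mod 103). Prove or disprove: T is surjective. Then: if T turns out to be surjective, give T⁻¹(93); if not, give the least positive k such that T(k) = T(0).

32

Since gcd(41, 103) = 1, 41 is invertible modulo 103. Euclid's algorithm: 103 = 2·41 + 21, 41 = 1·21 + 20, 21 = 1·20 + 1; back-substituting gives 1 = 98·41 − 39·103, so 41⁻¹ ≡ 98 (mod 103).
For any y ∈ ℤ_{103}, x = 98(y − 17) mod 103 satisfies T(x) = 41·98(y − 17) + 17 ≡ y (since 41·98 ≡ 1 mod 103). So every y has a preimage.
So T is surjective.
Since T is surjective, we find T⁻¹(93): we need 41x ≡ 93 − 17 ≡ 76 (mod 103). Using 41⁻¹ = 98: x ≡ 98·76 = 7448 = 72·103 + 32, so x = 32.
Check: T(32) = 41·32 + 17 = 1329 = 12·103 + 93 ≡ 93 (mod 103).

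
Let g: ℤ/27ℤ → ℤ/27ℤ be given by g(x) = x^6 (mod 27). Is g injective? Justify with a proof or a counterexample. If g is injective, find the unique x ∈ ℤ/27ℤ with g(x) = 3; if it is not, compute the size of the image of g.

4

g(0) = 0^6 = 0.
g(3): Repeated squaring mod 27: 3^1 ≡ 3, 3^2 ≡ 3² = 9, 3^4 ≡ 9² = 81 ≡ 0. Since 6 = 4 + 2, 3^6 ≡ 0·9: 0·9 = 0. So 3^6 ≡ 0 (mod 27).
So g(0) = g(3) = 0 while 0 ≠ 3, so g is not injective.
Since g is not injective, we determine |image(g)|. Computing x^6 mod 27 for each x (by repeated squaring, reducing mod 27 at every step), the values g(0), g(1), …, g(26) are: 0, 1, 10, 0, 19, 19, 0, 10, 1, 0, 1, 10, 0, 19, 19, 0, 10, 1, 0, 1, 10, 0, 19, 19, 0, 10, 1.
The distinct values are {0, 1, 10, 19}; there are 4 of them.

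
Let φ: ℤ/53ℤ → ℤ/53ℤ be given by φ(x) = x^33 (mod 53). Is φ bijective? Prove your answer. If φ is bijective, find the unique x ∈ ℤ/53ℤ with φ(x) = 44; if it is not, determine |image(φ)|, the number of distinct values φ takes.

28

Since 53 is prime, the nonzero elements of ℤ/53ℤ form a cyclic group of order 52.
As gcd(33, 52) = 1, raising to the 33rd power is a bijection on this group: if x_1^33 ≡ x_2^33 then (x_1x_2^{−1})^33 = 1, and the only element of order dividing gcd(33, 52) = 1 is 1, so x_1 = x_2.
With φ(0) = 0 this makes φ injective on all of ℤ/53ℤ, hence bijective (finite equal-size domain and codomain). In particular φ is bijective.
Since φ is bijective, we find the preimage of 44. The inverse of x ↦ x^33 on (ℤ/53ℤ)^× is x ↦ x^41, because 33·41 = 1353 = 26·52 + 1 ≡ 1 (mod 52) and x^{52} = 1 for x ≠ 0 (Fermat). So φ⁻¹(44) = 44^41 mod 53.
Repeated squaring mod 53: 44^1 ≡ 44, 44^2 ≡ 44² = 1936 ≡ 28, 44^4 ≡ 28² = 784 ≡ 42, 44^8 ≡ 42² = 1764 ≡ 15, 44^16 ≡ 15² = 225 ≡ 13, 44^32 ≡ 13² = 169 ≡ 10. Since 41 = 32 + 8 + 1, 44^41 ≡ 10·15·44: 10·15 = 150 ≡ 44, then 44·44 = 1936 ≡ 28. So 44^41 ≡ 28 (mod 53).
Hence φ⁻¹(44) = 28.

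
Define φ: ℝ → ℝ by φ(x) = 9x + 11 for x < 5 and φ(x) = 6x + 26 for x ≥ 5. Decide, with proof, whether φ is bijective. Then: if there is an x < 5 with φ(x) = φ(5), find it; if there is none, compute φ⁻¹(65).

Both pieces are strictly increasing (slopes 9 and 6), so each is injective on its own interval.
The left piece maps (−∞, 5) onto (−∞, 56); the right piece maps [5, ∞) onto [56, ∞).
Since 56 = 56, the images partition ℝ: φ is injective and surjective, hence bijective.
Because the two images are disjoint, no x < 5 has φ(x) = φ(5), so we compute φ⁻¹(65): 65 lies in [56, ∞), so solve 6x + 26 = 65: x = (65 − 26)/6 = 13/2.

13/2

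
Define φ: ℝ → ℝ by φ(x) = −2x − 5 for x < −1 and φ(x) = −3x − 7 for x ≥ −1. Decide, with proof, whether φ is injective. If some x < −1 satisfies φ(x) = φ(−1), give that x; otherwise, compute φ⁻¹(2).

-7/2

Both pieces are strictly decreasing (slopes −2 and −3), so each is injective on its own interval.
The left piece maps (−∞, −1) onto (−3, ∞); the right piece maps [−1, ∞) onto (−∞, −4].
These images are disjoint, so no value is attained by both pieces. Thus φ is injective.
Because the two images are disjoint, no x < −1 has φ(x) = φ(−1), so we compute φ⁻¹(2): 2 lies in (−3, ∞), so solve −2x − 5 = 2: x = (2 + 5)/(−2) = −7/2.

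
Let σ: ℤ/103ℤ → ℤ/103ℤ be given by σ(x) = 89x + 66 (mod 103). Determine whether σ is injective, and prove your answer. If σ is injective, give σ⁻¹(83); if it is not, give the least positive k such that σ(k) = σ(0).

65

Suppose σ(x_1) = σ(x_2) in ℤ/103ℤ. Then 89x_1 + 66 ≡ 89x_2 + 66 (mod 103), thus 89(x_1 − x_2) ≡ 0 (mod 103).
Since gcd(89, 103) = 1, 89 is invertible modulo 103, therefore x_1 − x_2 ≡ 0 (mod 103), i.e. x_1 = x_2.
Thus σ is injective.
We now compute 89⁻¹ mod 103 explicitly. Euclid's algorithm: 103 = 1·89 + 14, 89 = 6·14 + 5, 14 = 2·5 + 4, 5 = 1·4 + 1; back-substituting gives 1 = 22·89 − 19·103, so 89⁻¹ ≡ 22 (mod 103).
Since σ is injective, we compute σ⁻¹(83): solve 89x + 66 ≡ 83 (mod 103), i.e. 89x ≡ 17 (mod 103).
Multiplying by 89⁻¹ = 22 gives x ≡ 22·17 = 374 = 3·103 + 65 ≡ 65 (mod 103).
Check: σ(65) = 89·65 + 66 = 5851 = 56·103 + 83 ≡ 83 (mod 103).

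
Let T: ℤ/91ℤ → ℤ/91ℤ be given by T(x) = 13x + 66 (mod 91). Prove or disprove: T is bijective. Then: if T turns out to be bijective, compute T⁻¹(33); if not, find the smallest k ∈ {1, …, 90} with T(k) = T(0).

7

We have gcd(13, 91) = 13 > 1. Taking s = 0 and t = 7: T(0) = 66 and T(7) = 13·7 + 66 = 157 ≡ 66 (mod 91).
So T(0) = T(7) while 0 ≠ 7, hence T is not injective, hence not bijective.
Since T is not bijective, we find the least positive k with T(k) = T(0): this means 13k ≡ 0 (mod 91), i.e. 91 ∣ 13k. Since gcd(13, 91) = 13, dividing through by 13 this holds exactly when 7 ∣ k.
The smallest positive such k is 7.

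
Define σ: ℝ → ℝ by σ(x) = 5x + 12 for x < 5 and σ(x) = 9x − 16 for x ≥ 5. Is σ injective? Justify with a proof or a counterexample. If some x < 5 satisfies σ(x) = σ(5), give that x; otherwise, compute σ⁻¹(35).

Both pieces are strictly increasing (slopes 5 and 9), so each is injective on its own interval.
The left piece maps (−∞, 5) onto (−∞, 37); the right piece maps [5, ∞) onto [29, ∞).
These images overlap. In particular σ(5) = 29 (right piece), and solving 5x + 12 = 29 on the left piece gives x = 17/5 < 5.
So σ(17/5) = σ(5) with 17/5 ≠ 5, and σ is not injective. This x = 17/5 is the requested value below 5.

17/5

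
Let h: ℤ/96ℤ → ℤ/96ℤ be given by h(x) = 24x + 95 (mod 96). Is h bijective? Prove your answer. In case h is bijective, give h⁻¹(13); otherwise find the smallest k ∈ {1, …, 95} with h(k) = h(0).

We have gcd(24, 96) = 24 > 1. Taking s = 0 and t = 4: h(0) = 95 and h(4) = 24·4 + 95 = 191 ≡ 95 (mod 96).
So h(0) = h(4) while 0 ≠ 4, thus h is not injective, hence not bijective.
Since h is not bijective, we find the least positive k with h(k) = h(0): this means 24k ≡ 0 (mod 96), i.e. 96 ∣ 24k. Since gcd(24, 96) = 24, dividing through by 24 this holds exactly when 4 ∣ k.
The smallest positive such k is 4.

4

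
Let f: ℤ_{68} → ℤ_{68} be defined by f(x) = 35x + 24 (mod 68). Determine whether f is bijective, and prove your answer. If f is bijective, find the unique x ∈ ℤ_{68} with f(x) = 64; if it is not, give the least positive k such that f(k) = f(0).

Recall that f is injective when f(u) = f(v) forces u = v.
Suppose f(u) = f(v) in ℤ_{68}. Then 35u + 24 ≡ 35v + 24 (mod 68), hence 35(u − v) ≡ 0 (mod 68).
Since gcd(35, 68) = 1, 35 is invertible modulo 68, so u − v ≡ 0 (mod 68), i.e. u = v.
We now compute 35⁻¹ mod 68 explicitly. Euclid's algorithm: 68 = 1·35 + 33, 35 = 1·33 + 2, 33 = 16·2 + 1; back-substituting gives 1 = 35·35 − 18·68, so 35⁻¹ ≡ 35 (mod 68).
For any y ∈ ℤ_{68}, x = 35(y − 24) mod 68 satisfies f(x) = 35·35(y − 24) + 24 ≡ y (since 35·35 ≡ 1 mod 68). So every y has a preimage.
Thus f is bijective.
Since f is bijective, we find f⁻¹(64): we need 35x ≡ 64 − 24 ≡ 40 (mod 68). Using 35⁻¹ = 35: x ≡ 35·40 = 1400 = 20·68 + 40, so x = 40.
Check: f(40) = 35·40 + 24 = 1424 = 20·68 + 64 ≡ 64 (mod 68).

40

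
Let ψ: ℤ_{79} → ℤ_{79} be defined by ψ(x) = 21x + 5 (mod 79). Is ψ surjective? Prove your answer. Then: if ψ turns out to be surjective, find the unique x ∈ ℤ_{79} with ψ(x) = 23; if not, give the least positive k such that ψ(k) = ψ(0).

46

By definition, ψ is surjective if every y in the codomain equals ψ(x) for some x in the domain.
Since gcd(21, 79) = 1, 21 is invertible modulo 79. Euclid's algorithm: 79 = 3·21 + 16, 21 = 1·16 + 5, 16 = 3·5 + 1; back-substituting gives 1 = 64·21 − 17·79, so 21⁻¹ ≡ 64 (mod 79).
Then y ↦ 64(y − 5) is a two-sided inverse to ψ, so every y ∈ ℤ_{79} has a preimage.
So ψ is surjective.
Since ψ is surjective, we compute ψ⁻¹(23): solve 21x + 5 ≡ 23 (mod 79), i.e. 21x ≡ 18 (mod 79).
Multiplying by 21⁻¹ = 64 gives x ≡ 64·18 = 1152 = 14·79 + 46 ≡ 46 (mod 79).
Check: ψ(46) = 21·46 + 5 = 971 = 12·79 + 23 ≡ 23 (mod 79).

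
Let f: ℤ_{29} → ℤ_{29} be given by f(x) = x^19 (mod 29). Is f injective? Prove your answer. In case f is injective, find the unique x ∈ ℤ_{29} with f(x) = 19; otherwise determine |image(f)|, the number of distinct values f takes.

Since 29 is prime, the nonzero elements of ℤ_{29} form a cyclic group of order 28.
As gcd(19, 28) = 1, raising to the 19th power is a bijection on this group: if x_1^19 ≡ x_2^19 then (x_1x_2^{−1})^19 = 1, and the only element of order dividing gcd(19, 28) = 1 is 1, so x_1 = x_2.
With f(0) = 0 this makes f injective on all of ℤ_{29}, hence bijective (finite equal-size domain and codomain). In particular f is injective.
Since f is injective, we find the preimage of 19. The inverse of x ↦ x^19 on (ℤ_{29})^× is x ↦ x^3, because 19·3 = 57 = 2·28 + 1 ≡ 1 (mod 28) and x^{28} = 1 for x ≠ 0 (Fermat). So f⁻¹(19) = 19^3 mod 29.
Repeated squaring mod 29: 19^1 ≡ 19, 19^2 ≡ 19² = 361 ≡ 13. Since 3 = 2 + 1, 19^3 ≡ 13·19: 13·19 = 247 ≡ 15. So 19^3 ≡ 15 (mod 29).
Hence f⁻¹(19) = 15.

15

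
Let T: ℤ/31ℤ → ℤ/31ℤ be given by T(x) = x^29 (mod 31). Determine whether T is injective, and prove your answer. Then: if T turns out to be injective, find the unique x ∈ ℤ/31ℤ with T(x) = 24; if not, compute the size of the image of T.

22

Since 31 is prime, the nonzero elements of ℤ/31ℤ form a cyclic group of order 30.
As gcd(29, 30) = 1, raising to the 29th power is a bijection on this group: if u^29 ≡ v^29 then (uv^{−1})^29 = 1, and the only element of order dividing gcd(29, 30) = 1 is 1, so u = v.
With T(0) = 0 this makes T injective on all of ℤ/31ℤ, hence bijective (finite equal-size domain and codomain). In particular T is injective.
Since T is injective, we find the preimage of 24. The inverse of x ↦ x^29 on (ℤ/31ℤ)^× is x ↦ x^29, because 29·29 = 841 = 28·30 + 1 ≡ 1 (mod 30) and x^{30} = 1 for x ≠ 0 (Fermat). So T⁻¹(24) = 24^29 mod 31.
Repeated squaring mod 31: 24^1 ≡ 24, 24^2 ≡ 24² = 576 ≡ 18, 24^4 ≡ 18² = 324 ≡ 14, 24^8 ≡ 14² = 196 ≡ 10, 24^16 ≡ 10² = 100 ≡ 7. Since 29 = 16 + 8 + 4 + 1, 24^29 ≡ 7·10·14·24: 7·10 = 70 ≡ 8, then 8·14 = 112 ≡ 19, then 19·24 = 456 ≡ 22. So 24^29 ≡ 22 (mod 31).
Hence T⁻¹(24) = 22.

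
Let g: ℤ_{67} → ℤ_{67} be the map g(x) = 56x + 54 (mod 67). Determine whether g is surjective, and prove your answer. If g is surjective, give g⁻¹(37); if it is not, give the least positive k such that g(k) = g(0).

32

Since gcd(56, 67) = 1, 56 is invertible modulo 67. Euclid's algorithm: 67 = 1·56 + 11, 56 = 5·11 + 1; back-substituting gives 1 = 6·56 − 5·67, so 56⁻¹ ≡ 6 (mod 67).
Then y ↦ 6(y − 54) is a two-sided inverse to g, so every y ∈ ℤ_{67} has a preimage.
Thus g is surjective.
Since g is surjective, we compute g⁻¹(37): solve 56x + 54 ≡ 37 (mod 67), i.e. 56x ≡ 50 (mod 67).
Multiplying by 56⁻¹ = 6 gives x ≡ 6·50 = 300 = 4·67 + 32 ≡ 32 (mod 67).
Check: g(32) = 56·32 + 54 = 1846 = 27·67 + 37 ≡ 37 (mod 67).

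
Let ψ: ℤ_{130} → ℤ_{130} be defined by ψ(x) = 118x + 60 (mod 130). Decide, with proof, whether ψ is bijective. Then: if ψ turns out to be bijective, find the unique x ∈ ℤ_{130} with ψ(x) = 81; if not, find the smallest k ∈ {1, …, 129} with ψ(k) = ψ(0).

We have gcd(118, 130) = 2 > 1. Taking u = 0 and v = 65: ψ(0) = 60 and ψ(65) = 118·65 + 60 = 7730 ≡ 60 (mod 130).
So ψ(0) = ψ(65) while 0 ≠ 65, so ψ is not injective, hence not bijective.
Since ψ is not bijective, we find the least positive k with ψ(k) = ψ(0): this means 118k ≡ 0 (mod 130), i.e. 130 ∣ 118k. Since gcd(118, 130) = 2, dividing through by 2 this holds exactly when 65 ∣ 59k, and as gcd(59, 65) = 1, exactly when 65 ∣ k.
The smallest positive such k is 65.

65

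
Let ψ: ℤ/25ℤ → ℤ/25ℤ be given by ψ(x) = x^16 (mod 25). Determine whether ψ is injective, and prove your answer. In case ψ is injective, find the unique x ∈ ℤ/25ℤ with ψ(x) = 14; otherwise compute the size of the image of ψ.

6

ψ(3): Repeated squaring mod 25: 3^1 ≡ 3, 3^2 ≡ 3² = 9, 3^4 ≡ 9² = 81 ≡ 6, 3^8 ≡ 6² = 36 ≡ 11, 3^16 ≡ 11² = 121 ≡ 21. So 3^16 ≡ 21 (mod 25).
ψ(4): Repeated squaring mod 25: 4^1 ≡ 4, 4^2 ≡ 4² = 16, 4^4 ≡ 16² = 256 ≡ 6, 4^8 ≡ 6² = 36 ≡ 11, 4^16 ≡ 11² = 121 ≡ 21. So 4^16 ≡ 21 (mod 25).
So ψ(3) = ψ(4) = 21 while 3 ≠ 4, therefore ψ is not injective.
Since ψ is not injective, we determine |image(ψ)|. Computing x^16 mod 25 for each x (by repeated squaring, reducing mod 25 at every step), the values ψ(0), ψ(1), …, ψ(24) are: 0, 1, 11, 21, 21, 0, 6, 1, 6, 16, 0, 11, 16, 16, 11, 0, 16, 6, 1, 6, 0, 21, 21, 11, 1.
The distinct values are {0, 1, 6, 11, 16, 21}; there are 6 of them.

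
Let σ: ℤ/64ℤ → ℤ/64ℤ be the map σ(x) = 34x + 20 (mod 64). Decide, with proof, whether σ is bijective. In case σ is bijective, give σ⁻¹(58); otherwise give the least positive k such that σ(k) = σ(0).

32

We have gcd(34, 64) = 2 > 1. Taking s = 0 and t = 32: σ(0) = 20 and σ(32) = 34·32 + 20 = 1108 ≡ 20 (mod 64).
So σ(0) = σ(32) while 0 ≠ 32, so σ is not injective, hence not bijective.
Since σ is not bijective, we find the least positive k with σ(k) = σ(0): this means 34k ≡ 0 (mod 64), i.e. 64 ∣ 34k. Since gcd(34, 64) = 2, dividing through by 2 this holds exactly when 32 ∣ 17k, and as gcd(17, 32) = 1, exactly when 32 ∣ k.
The smallest positive such k is 32.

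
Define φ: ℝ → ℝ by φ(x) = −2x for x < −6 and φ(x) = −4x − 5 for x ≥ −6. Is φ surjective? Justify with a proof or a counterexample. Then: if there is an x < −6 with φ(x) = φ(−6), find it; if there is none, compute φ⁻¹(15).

Both pieces are strictly decreasing (slopes −2 and −4), so each is injective on its own interval.
The left piece maps (−∞, −6) onto (12, ∞); the right piece maps [−6, ∞) onto (−∞, 19].
The union (12, ∞) ∪ (−∞, 19] covers ℝ, so φ is surjective.
For the follow-up: the images overlap, so an x < −6 with φ(x) = φ(−6) exists. φ(−6) = 19; solving −2x = 19 for x < −6 gives x = (19 − 0)/(−2) = −19/2.

-19/2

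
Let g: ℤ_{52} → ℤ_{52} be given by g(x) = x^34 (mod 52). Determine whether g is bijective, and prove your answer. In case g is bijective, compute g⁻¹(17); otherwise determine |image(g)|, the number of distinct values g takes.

g(12): Repeated squaring mod 52: 12^1 ≡ 12, 12^2 ≡ 12² = 144 ≡ 40, 12^4 ≡ 40² = 1600 ≡ 40, 12^8 ≡ 40² = 1600 ≡ 40, 12^16 ≡ 40² = 1600 ≡ 40, 12^32 ≡ 40² = 1600 ≡ 40. Since 34 = 32 + 2, 12^34 ≡ 40·40: 40·40 = 1600 ≡ 40. So 12^34 ≡ 40 (mod 52).
g(14): Repeated squaring mod 52: 14^1 ≡ 14, 14^2 ≡ 14² = 196 ≡ 40, 14^4 ≡ 40² = 1600 ≡ 40, 14^8 ≡ 40² = 1600 ≡ 40, 14^16 ≡ 40² = 1600 ≡ 40, 14^32 ≡ 40² = 1600 ≡ 40. Since 34 = 32 + 2, 14^34 ≡ 40·40: 40·40 = 1600 ≡ 40. So 14^34 ≡ 40 (mod 52).
So g(12) = g(14) = 40 while 12 ≠ 14, so g is not injective, hence not bijective.
Since g is not bijective, we determine |image(g)|. Computing x^34 mod 52 for each x (by repeated squaring, reducing mod 52 at every step), the values g(0), g(1), …, g(51) are: 0, 1, 36, 29, 48, 25, 4, 17, 12, 9, 16, 49, 40, 13, 40, 49, 16, 9, 12, 17, 4, 25, 48, 29, 36, 1, 0, 1, 36, 29, 48, 25, 4, 17, 12, 9, 16, 49, 40, 13, 40, 49, 16, 9, 12, 17, 4, 25, 48, 29, 36, 1.
The distinct values are {0, 1, 4, 9, 12, 13, 16, 17, 25, 29, 36, 40, 48, 49}; there are 14 of them.

14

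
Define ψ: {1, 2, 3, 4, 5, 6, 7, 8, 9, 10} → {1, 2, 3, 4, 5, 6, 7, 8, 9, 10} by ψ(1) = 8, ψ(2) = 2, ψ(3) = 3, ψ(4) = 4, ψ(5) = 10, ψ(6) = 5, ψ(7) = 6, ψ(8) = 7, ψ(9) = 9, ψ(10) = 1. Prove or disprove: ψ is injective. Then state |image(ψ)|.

10

The values ψ(1), …, ψ(10) are 8, 2, 3, 4, 10, 5, 6, 7, 9, 1 — all distinct.
So ψ(x_1) = ψ(x_2) only when x_1 = x_2, and ψ is injective.
The image of ψ is {1, 2, 3, 4, 5, 6, 7, 8, 9, 10}, which has 10 elements.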